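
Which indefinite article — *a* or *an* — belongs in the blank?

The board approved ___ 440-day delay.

The indefinite article is chosen by the initial *sound* of the following word, not its spelling.
The number *440* is spoken "four hundred …", beginning with /fɔr/ — a consonant sound.
So the article is *a*: The board approved a 440-day delay.

a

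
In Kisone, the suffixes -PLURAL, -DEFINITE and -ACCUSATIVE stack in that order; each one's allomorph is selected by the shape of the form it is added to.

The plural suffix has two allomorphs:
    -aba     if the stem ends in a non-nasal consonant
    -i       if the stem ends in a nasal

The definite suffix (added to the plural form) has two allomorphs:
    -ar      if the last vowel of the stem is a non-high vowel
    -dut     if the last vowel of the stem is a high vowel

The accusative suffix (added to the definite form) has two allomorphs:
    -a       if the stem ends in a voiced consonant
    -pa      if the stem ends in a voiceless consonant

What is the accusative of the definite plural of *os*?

*os*: final consonant = /s/, non-nasal → -aba → *osaba*.
Since the last vowel of the plural form *osaba* is /a/ (a non-high vowel), it takes -ar, giving *osabaar*.
The definite form *osabaar* — final consonant /r/ (voiced) → -a → *osabaara*.

osabaara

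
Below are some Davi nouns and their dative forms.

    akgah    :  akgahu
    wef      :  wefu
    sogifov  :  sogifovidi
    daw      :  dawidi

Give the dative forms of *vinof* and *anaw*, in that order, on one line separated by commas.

Looking at the final consonant of each stem: -u when the stem ends in a voiceless consonant (*akgah*, *wef*); -idi when the stem ends in a voiced consonant (*sogifov*, *daw*).
The final consonant of *vinof* is /f/, which is voiceless, so the suffix is -u, giving *vinofu*.
*anaw*: final consonant = /w/, voiced → -idi → *anawidi*.

vinofu, anawidi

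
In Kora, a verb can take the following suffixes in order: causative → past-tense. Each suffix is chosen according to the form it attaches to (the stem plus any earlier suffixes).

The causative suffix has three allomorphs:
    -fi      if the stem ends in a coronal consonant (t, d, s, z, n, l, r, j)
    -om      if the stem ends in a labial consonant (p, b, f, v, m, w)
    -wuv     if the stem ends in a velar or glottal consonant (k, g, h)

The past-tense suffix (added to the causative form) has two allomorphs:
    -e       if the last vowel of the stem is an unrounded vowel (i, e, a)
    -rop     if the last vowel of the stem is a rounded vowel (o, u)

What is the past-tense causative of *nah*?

nahwuvrop

*nah* — final consonant /h/ (velar/glottal) → -wuv → *nahwuv*.
The causative form *nahwuv* — last vowel /u/ (a rounded vowel) → -rop → *nahwuvrop*.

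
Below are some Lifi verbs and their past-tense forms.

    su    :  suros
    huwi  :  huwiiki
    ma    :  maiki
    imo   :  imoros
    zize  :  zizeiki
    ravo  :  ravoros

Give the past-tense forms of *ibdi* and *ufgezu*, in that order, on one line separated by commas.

ibdiiki, ufgezuros

Looking at the last vowel of each stem: -ros when the last vowel of the stem is a rounded vowel (*su*, *imo*, *ravo*); -iki when the last vowel of the stem is an unrounded vowel (*huwi*, *ma*, *zize*).
*ibdi* — last vowel /i/ (an unrounded vowel) → -iki → *ibdiiki*.
Since the last vowel of *ufgezu* is /u/ (a rounded vowel), it takes -ros, giving *ufgezuros*.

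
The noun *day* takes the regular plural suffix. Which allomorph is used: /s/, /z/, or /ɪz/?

/z/

The stem *day* ends in a voiced non-sibilant sound.
The plural suffix surfaces as /ɪz/ after sibilants, /s/ after other voiceless consonants, and /z/ after other voiced sounds.
So the plural -s on *day* is pronounced /z/.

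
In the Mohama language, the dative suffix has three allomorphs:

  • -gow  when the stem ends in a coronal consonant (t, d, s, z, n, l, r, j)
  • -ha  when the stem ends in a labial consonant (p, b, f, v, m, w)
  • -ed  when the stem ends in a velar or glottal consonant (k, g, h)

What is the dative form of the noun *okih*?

okihed

*okih*: final consonant = /h/, velar/glottal → -ed → *okihed*.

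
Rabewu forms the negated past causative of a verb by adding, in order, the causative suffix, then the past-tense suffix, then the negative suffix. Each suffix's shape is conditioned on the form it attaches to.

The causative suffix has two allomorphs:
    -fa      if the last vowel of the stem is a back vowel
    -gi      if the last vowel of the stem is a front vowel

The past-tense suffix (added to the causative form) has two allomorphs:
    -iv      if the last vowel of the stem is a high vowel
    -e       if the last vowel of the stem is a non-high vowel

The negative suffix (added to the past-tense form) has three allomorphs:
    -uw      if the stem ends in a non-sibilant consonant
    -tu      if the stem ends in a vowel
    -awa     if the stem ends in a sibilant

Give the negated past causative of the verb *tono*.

Since the last vowel of *tono* is /o/ (a back vowel), it takes -fa, giving *tonofa*.
Since the last vowel of the causative form *tonofa* is /a/ (a non-high vowel), it takes -e, giving *tonofae*.
Since the final sound of the past-tense form *tonofae* is /e/ (a vowel), it takes -tu, giving *tonofaetu*.

tonofaetu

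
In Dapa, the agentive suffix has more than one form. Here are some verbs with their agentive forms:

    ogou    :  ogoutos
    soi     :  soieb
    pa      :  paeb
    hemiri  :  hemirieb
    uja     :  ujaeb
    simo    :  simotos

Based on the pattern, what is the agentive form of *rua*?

ruaeb

The alternation tracks the last vowel of the stem — -tos when the last vowel of the stem is a rounded vowel (*ogou*, *simo*); -eb when the last vowel of the stem is an unrounded vowel (*soi*, *pa*, *hemiri*, *uja*).
The last vowel of *rua* is /a/, which is an unrounded vowel, so the suffix is -eb, giving *ruaeb*.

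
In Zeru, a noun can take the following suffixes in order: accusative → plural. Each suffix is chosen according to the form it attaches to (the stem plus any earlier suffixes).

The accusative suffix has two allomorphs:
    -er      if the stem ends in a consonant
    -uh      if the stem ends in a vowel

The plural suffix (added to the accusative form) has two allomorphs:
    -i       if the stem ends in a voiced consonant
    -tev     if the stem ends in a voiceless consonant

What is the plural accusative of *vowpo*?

vowpouhtev

*vowpo* — final sound /o/ (a vowel) → -uh → *vowpouh*.
The accusative form *vowpouh*: final consonant = /h/, voiceless → -tev → *vowpouhtev*.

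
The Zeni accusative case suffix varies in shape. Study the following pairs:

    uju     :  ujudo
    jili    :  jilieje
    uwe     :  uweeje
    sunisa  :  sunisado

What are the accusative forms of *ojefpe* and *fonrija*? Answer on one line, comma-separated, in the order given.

ojefpeeje, fonrijado

Looking at the last vowel of each stem: -eje when the last vowel of the stem is a front vowel (*jili*, *uwe*); -do when the last vowel of the stem is a back vowel (*uju*, *sunisa*).
The last vowel of *ojefpe* is /e/, which is a front vowel, so the suffix is -eje, giving *ojefpeeje*.
Since the last vowel of *fonrija* is /a/ (a back vowel), it takes -do, giving *fonrijado*.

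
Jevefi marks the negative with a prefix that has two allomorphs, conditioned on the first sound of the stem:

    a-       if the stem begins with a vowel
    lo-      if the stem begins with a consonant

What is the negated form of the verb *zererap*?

*zererap*: first sound = /z/, a consonant → lo- → *lozererap*.

lozererap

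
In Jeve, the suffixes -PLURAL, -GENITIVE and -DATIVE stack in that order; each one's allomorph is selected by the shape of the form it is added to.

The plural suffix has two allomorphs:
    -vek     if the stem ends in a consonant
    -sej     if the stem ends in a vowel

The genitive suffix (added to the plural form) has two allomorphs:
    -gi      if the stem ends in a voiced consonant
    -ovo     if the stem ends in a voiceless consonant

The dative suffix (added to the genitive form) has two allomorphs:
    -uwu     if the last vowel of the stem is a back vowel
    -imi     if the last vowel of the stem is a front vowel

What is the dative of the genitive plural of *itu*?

*itu* — final sound /u/ (a vowel) → -sej → *itusej*.
The final consonant of the plural form *itusej* is /j/, which is voiced, so the genitive suffix is -gi, giving *itusejgi*.
The last vowel of the genitive form *itusejgi* is /i/, which is a front vowel, so the dative suffix is -imi, giving *itusejgiimi*.

itusejgiimi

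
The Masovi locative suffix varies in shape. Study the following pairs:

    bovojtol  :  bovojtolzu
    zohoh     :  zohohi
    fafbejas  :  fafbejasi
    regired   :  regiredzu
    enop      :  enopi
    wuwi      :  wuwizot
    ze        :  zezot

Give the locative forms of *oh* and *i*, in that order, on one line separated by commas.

ohi, izot

Looking at the final sound of each stem: -i when the stem ends in a voiceless consonant (*zohoh*, *fafbejas*, *enop*); -zu when the stem ends in a voiced consonant (*bovojtol*, *regired*); -zot when the stem ends in a vowel (*wuwi*, *ze*).
The final sound of *oh* is /h/, which is a voiceless consonant, so the suffix is -i, giving *ohi*.
*i* — final sound /i/ (a vowel) → -zot → *izot*.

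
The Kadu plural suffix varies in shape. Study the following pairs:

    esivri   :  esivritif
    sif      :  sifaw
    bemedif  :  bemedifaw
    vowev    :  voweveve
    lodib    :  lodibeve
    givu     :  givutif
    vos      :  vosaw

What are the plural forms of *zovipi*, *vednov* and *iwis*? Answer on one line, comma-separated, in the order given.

The alternation tracks the final sound of the stem — -aw when the stem ends in a voiceless consonant (*sif*, *bemedif*, *vos*); -eve when the stem ends in a voiced consonant (*vowev*, *lodib*); -tif when the stem ends in a vowel (*esivri*, *givu*).
The final sound of *zovipi* is /i/, which is a vowel, so the suffix is -tif, giving *zovipitif*.
Since the final sound of *vednov* is /v/ (a voiced consonant), it takes -eve, giving *vednoveve*.
*iwis*: final sound = /s/, a voiceless consonant → -aw → *iwisaw*.

zovipitif, vednoveve, iwisaw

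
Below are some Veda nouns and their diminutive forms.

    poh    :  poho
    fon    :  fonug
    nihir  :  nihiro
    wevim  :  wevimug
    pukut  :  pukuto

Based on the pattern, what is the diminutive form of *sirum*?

The pattern is nasality of the final consonant: -ug when the stem ends in a nasal (*fon*, *wevim*); -o when the stem ends in a non-nasal consonant (*poh*, *nihir*, *pukut*).
The final consonant of *sirum* is /m/, which is a nasal, so the suffix is -ug, giving *sirumug*.

sirumug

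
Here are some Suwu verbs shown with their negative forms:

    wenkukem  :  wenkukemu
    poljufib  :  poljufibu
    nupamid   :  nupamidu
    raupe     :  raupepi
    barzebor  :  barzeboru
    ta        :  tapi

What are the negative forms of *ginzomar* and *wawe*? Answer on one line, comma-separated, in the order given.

The pattern is consonant vs. vowel: -u when the stem ends in a consonant (*wenkukem*, *poljufib*, *nupamid*, *barzebor*); -pi when the stem ends in a vowel (*raupe*, *ta*).
Since the final sound of *ginzomar* is /r/ (a consonant), it takes -u, giving *ginzomaru*.
*wawe* — final sound /e/ (a vowel) → -pi → *wawepi*.

ginzomaru, wawepi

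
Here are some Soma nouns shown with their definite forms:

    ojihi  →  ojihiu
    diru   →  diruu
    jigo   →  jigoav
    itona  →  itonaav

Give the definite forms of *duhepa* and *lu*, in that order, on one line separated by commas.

duhepaav, luu

The alternation tracks the last vowel of the stem — -u when the last vowel of the stem is a high vowel (*ojihi*, *diru*); -av when the last vowel of the stem is a non-high vowel (*jigo*, *itona*).
Since the last vowel of *duhepa* is /a/ (a non-high vowel), it takes -av, giving *duhepaav*.
The last vowel of *lu* is /u/, which is a high vowel, so the suffix is -u, giving *luu*.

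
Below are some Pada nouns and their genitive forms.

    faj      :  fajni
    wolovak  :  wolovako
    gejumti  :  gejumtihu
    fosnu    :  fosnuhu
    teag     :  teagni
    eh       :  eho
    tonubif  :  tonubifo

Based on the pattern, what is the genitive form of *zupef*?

The alternation tracks the final sound of the stem — -o when the stem ends in a voiceless consonant (*wolovak*, *eh*, *tonubif*); -ni when the stem ends in a voiced consonant (*faj*, *teag*); -hu when the stem ends in a vowel (*gejumti*, *fosnu*).
Since the final sound of *zupef* is /f/ (a voiceless consonant), it takes -o, giving *zupefo*.

zupefo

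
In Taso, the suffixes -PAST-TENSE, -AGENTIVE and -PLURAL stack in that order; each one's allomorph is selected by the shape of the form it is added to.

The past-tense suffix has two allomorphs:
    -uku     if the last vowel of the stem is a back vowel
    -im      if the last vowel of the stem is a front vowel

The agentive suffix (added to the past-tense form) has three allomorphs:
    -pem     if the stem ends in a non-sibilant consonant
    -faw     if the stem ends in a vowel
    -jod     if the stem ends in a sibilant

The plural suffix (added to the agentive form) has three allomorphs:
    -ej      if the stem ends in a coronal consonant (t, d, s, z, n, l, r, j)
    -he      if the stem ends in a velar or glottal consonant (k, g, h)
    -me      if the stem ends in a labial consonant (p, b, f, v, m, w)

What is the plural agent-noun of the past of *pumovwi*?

*pumovwi*: last vowel = /i/, a front vowel → -im → *pumovwiim*.
The final sound of the past-tense form *pumovwiim* is /m/, which is a non-sibilant consonant, so the agentive suffix is -pem, giving *pumovwiimpem*.
The agentive form *pumovwiimpem* — final consonant /m/ (labial) → -me → *pumovwiimpemme*.

pumovwiimpemme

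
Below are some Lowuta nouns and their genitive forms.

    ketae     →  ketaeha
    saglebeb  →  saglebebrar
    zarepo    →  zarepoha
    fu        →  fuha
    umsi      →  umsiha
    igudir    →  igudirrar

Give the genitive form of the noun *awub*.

awubrar

The suffix is conditioned by the final sound: -rar when the stem ends in a consonant (*saglebeb*, *igudir*); -ha when the stem ends in a vowel (*ketae*, *zarepo*, *fu*, *umsi*).
*awub* — final sound /b/ (a consonant) → -rar → *awubrar*.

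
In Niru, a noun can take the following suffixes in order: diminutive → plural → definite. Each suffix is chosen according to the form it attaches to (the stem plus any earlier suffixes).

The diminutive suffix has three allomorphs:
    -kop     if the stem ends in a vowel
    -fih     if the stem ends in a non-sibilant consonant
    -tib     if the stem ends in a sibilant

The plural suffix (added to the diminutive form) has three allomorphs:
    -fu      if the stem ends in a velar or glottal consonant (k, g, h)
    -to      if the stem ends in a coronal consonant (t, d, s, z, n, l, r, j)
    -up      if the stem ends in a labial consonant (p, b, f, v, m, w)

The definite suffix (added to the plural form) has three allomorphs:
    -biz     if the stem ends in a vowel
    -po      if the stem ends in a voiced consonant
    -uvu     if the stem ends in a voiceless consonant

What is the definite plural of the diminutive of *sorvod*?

Since the final sound of *sorvod* is /d/ (a non-sibilant consonant), it takes -fih, giving *sorvodfih*.
The final consonant of the diminutive form *sorvodfih* is /h/, which is velar/glottal, so the plural suffix is -fu, giving *sorvodfihfu*.
The final sound of the plural form *sorvodfihfu* is /u/, which is a vowel, so the definite suffix is -biz, giving *sorvodfihfubiz*.

sorvodfihfubiz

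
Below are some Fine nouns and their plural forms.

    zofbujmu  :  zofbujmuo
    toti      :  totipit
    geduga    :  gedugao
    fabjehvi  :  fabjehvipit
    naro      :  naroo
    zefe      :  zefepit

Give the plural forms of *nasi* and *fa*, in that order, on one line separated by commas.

The suffix is conditioned by the last vowel: -pit when the last vowel of the stem is a front vowel (*toti*, *fabjehvi*, *zefe*); -o when the last vowel of the stem is a back vowel (*zofbujmu*, *geduga*, *naro*).
*nasi*: last vowel = /i/, a front vowel → -pit → *nasipit*.
*fa* — last vowel /a/ (a back vowel) → -o → *fao*.

nasipit, fao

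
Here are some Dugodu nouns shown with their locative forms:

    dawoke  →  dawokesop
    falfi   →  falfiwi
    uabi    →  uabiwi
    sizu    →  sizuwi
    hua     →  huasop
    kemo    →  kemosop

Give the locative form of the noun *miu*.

The alternation tracks the last vowel of the stem — -wi when the last vowel of the stem is a high vowel (*falfi*, *uabi*, *sizu*); -sop when the last vowel of the stem is a non-high vowel (*dawoke*, *hua*, *kemo*).
Since the last vowel of *miu* is /u/ (a high vowel), it takes -wi, giving *miuwi*.

miuwi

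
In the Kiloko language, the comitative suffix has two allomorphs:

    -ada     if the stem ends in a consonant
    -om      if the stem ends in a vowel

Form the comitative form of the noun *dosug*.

dosugada

*dosug* — final sound /g/ (a consonant) → -ada → *dosugada*.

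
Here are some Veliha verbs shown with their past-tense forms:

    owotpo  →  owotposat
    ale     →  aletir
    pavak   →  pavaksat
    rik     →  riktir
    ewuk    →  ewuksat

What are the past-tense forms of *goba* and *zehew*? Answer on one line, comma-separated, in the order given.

The suffix is conditioned by the last vowel: -tir when the last vowel of the stem is a front vowel (*ale*, *rik*); -sat when the last vowel of the stem is a back vowel (*owotpo*, *pavak*, *ewuk*).
Since the last vowel of *goba* is /a/ (a back vowel), it takes -sat, giving *gobasat*.
*zehew*: last vowel = /e/, a front vowel → -tir → *zehewtir*.

gobasat, zehewtir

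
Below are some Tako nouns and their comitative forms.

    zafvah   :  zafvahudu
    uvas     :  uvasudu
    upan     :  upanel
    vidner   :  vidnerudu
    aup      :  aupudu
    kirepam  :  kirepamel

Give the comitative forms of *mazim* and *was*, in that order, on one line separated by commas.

The alternation tracks the final consonant of the stem — -el when the stem ends in a nasal (*upan*, *kirepam*); -udu when the stem ends in a non-nasal consonant (*zafvah*, *uvas*, *vidner*, *aup*).
*mazim*: final consonant = /m/, a nasal → -el → *mazimel*.
The final consonant of *was* is /s/, which is non-nasal, so the suffix is -udu, giving *wasudu*.

mazimel, wasudu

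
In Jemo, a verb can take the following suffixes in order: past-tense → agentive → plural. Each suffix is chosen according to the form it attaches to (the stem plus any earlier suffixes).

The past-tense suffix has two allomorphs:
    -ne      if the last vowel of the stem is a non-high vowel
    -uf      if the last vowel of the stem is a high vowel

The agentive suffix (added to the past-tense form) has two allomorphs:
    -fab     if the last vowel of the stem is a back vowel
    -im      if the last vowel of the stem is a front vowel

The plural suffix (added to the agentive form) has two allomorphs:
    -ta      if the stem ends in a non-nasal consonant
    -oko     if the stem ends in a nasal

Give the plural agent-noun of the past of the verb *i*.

*i*: last vowel = /i/, a high vowel → -uf → *iuf*.
Since the last vowel of the past-tense form *iuf* is /u/ (a back vowel), it takes -fab, giving *iuffab*.
The final consonant of the agentive form *iuffab* is /b/, which is non-nasal, so the plural suffix is -ta, giving *iuffabta*.

iuffabta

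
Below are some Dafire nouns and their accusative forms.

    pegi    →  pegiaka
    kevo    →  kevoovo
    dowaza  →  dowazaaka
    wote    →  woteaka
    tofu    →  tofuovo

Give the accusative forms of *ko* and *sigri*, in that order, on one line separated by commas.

The suffix is conditioned by the last vowel: -ovo when the last vowel of the stem is a rounded vowel (*kevo*, *tofu*); -aka when the last vowel of the stem is an unrounded vowel (*pegi*, *dowaza*, *wote*).
The last vowel of *ko* is /o/, which is a rounded vowel, so the suffix is -ovo, giving *koovo*.
*sigri* — last vowel /i/ (an unrounded vowel) → -aka → *sigriaka*.

koovo, sigriaka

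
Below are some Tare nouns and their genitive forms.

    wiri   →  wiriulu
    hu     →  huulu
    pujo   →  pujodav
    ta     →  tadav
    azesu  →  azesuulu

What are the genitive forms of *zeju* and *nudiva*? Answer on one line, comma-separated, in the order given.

zejuulu, nudivadav

The alternation tracks the last vowel of the stem — -ulu when the last vowel of the stem is a high vowel (*wiri*, *hu*, *azesu*); -dav when the last vowel of the stem is a non-high vowel (*pujo*, *ta*).
Since the last vowel of *zeju* is /u/ (a high vowel), it takes -ulu, giving *zejuulu*.
*nudiva* — last vowel /a/ (a non-high vowel) → -dav → *nudivadav*.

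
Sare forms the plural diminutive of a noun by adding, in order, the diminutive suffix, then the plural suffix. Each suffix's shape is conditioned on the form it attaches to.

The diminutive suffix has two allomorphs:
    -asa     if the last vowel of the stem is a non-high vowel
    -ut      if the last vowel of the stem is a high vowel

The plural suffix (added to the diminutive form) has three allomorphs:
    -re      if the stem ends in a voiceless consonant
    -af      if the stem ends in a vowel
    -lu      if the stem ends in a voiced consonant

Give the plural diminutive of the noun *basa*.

The last vowel of *basa* is /a/, which is a non-high vowel, so the diminutive suffix is -asa, giving *basaasa*.
The diminutive form *basaasa*: final sound = /a/, a vowel → -af → *basaasaaf*.

basaasaaf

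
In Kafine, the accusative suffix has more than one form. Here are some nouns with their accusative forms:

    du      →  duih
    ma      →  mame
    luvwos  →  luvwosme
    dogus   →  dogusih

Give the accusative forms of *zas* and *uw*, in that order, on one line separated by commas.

Looking at the last vowel of each stem: -ih when the last vowel of the stem is a high vowel (*du*, *dogus*); -me when the last vowel of the stem is a non-high vowel (*ma*, *luvwos*).
Since the last vowel of *zas* is /a/ (a non-high vowel), it takes -me, giving *zasme*.
The last vowel of *uw* is /u/, which is a high vowel, so the suffix is -ih, giving *uwih*.

zasme, uwih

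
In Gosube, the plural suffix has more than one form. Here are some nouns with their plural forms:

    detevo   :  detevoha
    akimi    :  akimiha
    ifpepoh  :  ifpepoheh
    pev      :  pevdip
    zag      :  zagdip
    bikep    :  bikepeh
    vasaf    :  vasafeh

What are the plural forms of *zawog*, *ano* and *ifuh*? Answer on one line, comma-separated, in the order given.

The pattern is voicing of the final sound: -eh when the stem ends in a voiceless consonant (*ifpepoh*, *bikep*, *vasaf*); -dip when the stem ends in a voiced consonant (*pev*, *zag*); -ha when the stem ends in a vowel (*detevo*, *akimi*).
*zawog*: final sound = /g/, a voiced consonant → -dip → *zawogdip*.
*ano* — final sound /o/ (a vowel) → -ha → *anoha*.
Since the final sound of *ifuh* is /h/ (a voiceless consonant), it takes -eh, giving *ifuheh*.

zawogdip, anoha, ifuheh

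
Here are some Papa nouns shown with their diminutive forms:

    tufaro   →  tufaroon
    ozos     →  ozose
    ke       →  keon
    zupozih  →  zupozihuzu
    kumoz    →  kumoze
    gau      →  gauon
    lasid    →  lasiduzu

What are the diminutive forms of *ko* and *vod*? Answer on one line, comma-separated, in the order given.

koon, voduzu

The pattern is sibilance of the final sound: -e when the stem ends in a sibilant (*ozos*, *kumoz*); -uzu when the stem ends in a non-sibilant consonant (*zupozih*, *lasid*); -on when the stem ends in a vowel (*tufaro*, *ke*, *gau*).
The final sound of *ko* is /o/, which is a vowel, so the suffix is -on, giving *koon*.
Since the final sound of *vod* is /d/ (a non-sibilant consonant), it takes -uzu, giving *voduzu*.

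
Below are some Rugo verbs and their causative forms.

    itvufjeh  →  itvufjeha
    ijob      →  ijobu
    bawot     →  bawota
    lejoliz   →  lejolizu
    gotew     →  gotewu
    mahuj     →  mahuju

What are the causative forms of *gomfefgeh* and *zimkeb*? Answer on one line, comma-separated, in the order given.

The suffix is conditioned by the final consonant: -a when the stem ends in a voiceless consonant (*itvufjeh*, *bawot*); -u when the stem ends in a voiced consonant (*ijob*, *lejoliz*, *gotew*, *mahuj*).
The final consonant of *gomfefgeh* is /h/, which is voiceless, so the suffix is -a, giving *gomfefgeha*.
*zimkeb* — final consonant /b/ (voiced) → -u → *zimkebu*.

gomfefgeha, zimkebu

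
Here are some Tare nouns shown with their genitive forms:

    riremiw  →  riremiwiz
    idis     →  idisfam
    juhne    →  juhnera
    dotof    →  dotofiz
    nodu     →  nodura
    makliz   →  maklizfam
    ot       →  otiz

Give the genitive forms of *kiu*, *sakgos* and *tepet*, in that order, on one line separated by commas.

The suffix is conditioned by the final sound: -fam when the stem ends in a sibilant (*idis*, *makliz*); -iz when the stem ends in a non-sibilant consonant (*riremiw*, *dotof*, *ot*); -ra when the stem ends in a vowel (*juhne*, *nodu*).
*kiu* — final sound /u/ (a vowel) → -ra → *kiura*.
*sakgos*: final sound = /s/, a sibilant → -fam → *sakgosfam*.
*tepet* — final sound /t/ (a non-sibilant consonant) → -iz → *tepetiz*.

kiura, sakgosfam, tepetiz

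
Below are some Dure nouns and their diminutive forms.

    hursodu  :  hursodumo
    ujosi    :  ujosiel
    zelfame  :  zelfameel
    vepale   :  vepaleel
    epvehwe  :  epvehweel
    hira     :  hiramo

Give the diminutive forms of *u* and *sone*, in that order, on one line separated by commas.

umo, soneel

Looking at the last vowel of each stem: -el when the last vowel of the stem is a front vowel (*ujosi*, *zelfame*, *vepale*, *epvehwe*); -mo when the last vowel of the stem is a back vowel (*hursodu*, *hira*).
The last vowel of *u* is /u/, which is a back vowel, so the suffix is -mo, giving *umo*.
Since the last vowel of *sone* is /e/ (a front vowel), it takes -el, giving *soneel*.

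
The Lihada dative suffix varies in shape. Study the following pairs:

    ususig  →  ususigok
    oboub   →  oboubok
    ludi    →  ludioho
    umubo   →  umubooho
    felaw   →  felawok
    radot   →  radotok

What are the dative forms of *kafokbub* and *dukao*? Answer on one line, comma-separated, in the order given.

kafokbubok, dukaooho

The suffix is conditioned by the final sound: -ok when the stem ends in a consonant (*ususig*, *oboub*, *felaw*, *radot*); -oho when the stem ends in a vowel (*ludi*, *umubo*).
Since the final sound of *kafokbub* is /b/ (a consonant), it takes -ok, giving *kafokbubok*.
Since the final sound of *dukao* is /o/ (a vowel), it takes -oho, giving *dukaooho*.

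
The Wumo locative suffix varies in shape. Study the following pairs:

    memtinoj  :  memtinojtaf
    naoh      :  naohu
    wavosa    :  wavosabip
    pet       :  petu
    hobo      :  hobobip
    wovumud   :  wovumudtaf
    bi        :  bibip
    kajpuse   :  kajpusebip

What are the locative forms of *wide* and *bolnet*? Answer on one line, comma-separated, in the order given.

The alternation tracks the final sound of the stem — -u when the stem ends in a voiceless consonant (*naoh*, *pet*); -taf when the stem ends in a voiced consonant (*memtinoj*, *wovumud*); -bip when the stem ends in a vowel (*wavosa*, *hobo*, *bi*, *kajpuse*).
The final sound of *wide* is /e/, which is a vowel, so the suffix is -bip, giving *widebip*.
Since the final sound of *bolnet* is /t/ (a voiceless consonant), it takes -u, giving *bolnetu*.

widebip, bolnetu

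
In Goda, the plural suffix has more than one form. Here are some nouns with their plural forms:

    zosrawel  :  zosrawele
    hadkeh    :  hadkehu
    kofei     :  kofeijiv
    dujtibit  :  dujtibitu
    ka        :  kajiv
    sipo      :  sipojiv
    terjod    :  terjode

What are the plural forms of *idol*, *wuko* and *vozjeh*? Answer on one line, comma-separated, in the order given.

The suffix is conditioned by the final sound: -u when the stem ends in a voiceless consonant (*hadkeh*, *dujtibit*); -e when the stem ends in a voiced consonant (*zosrawel*, *terjod*); -jiv when the stem ends in a vowel (*kofei*, *ka*, *sipo*).
The final sound of *idol* is /l/, which is a voiced consonant, so the suffix is -e, giving *idole*.
The final sound of *wuko* is /o/, which is a vowel, so the suffix is -jiv, giving *wukojiv*.
Since the final sound of *vozjeh* is /h/ (a voiceless consonant), it takes -u, giving *vozjehu*.

idole, wukojiv, vozjehu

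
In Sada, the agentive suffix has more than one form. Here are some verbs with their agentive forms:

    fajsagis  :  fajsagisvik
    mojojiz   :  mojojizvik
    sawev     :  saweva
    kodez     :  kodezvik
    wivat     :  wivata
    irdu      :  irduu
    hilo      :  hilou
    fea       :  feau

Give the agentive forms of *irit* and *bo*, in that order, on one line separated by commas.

irita, bou

The pattern is sibilance of the final sound: -vik when the stem ends in a sibilant (*fajsagis*, *mojojiz*, *kodez*); -a when the stem ends in a non-sibilant consonant (*sawev*, *wivat*); -u when the stem ends in a vowel (*irdu*, *hilo*, *fea*).
The final sound of *irit* is /t/, which is a non-sibilant consonant, so the suffix is -a, giving *irita*.
Since the final sound of *bo* is /o/ (a vowel), it takes -u, giving *bou*.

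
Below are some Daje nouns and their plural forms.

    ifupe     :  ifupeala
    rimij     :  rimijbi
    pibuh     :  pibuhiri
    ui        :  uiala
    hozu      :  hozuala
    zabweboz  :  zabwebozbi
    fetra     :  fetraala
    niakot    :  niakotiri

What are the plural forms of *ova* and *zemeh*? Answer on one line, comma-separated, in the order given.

ovaala, zemehiri

The suffix is conditioned by the final sound: -iri when the stem ends in a voiceless consonant (*pibuh*, *niakot*); -bi when the stem ends in a voiced consonant (*rimij*, *zabweboz*); -ala when the stem ends in a vowel (*ifupe*, *ui*, *hozu*, *fetra*).
*ova* — final sound /a/ (a vowel) → -ala → *ovaala*.
The final sound of *zemeh* is /h/, which is a voiceless consonant, so the suffix is -iri, giving *zemehiri*.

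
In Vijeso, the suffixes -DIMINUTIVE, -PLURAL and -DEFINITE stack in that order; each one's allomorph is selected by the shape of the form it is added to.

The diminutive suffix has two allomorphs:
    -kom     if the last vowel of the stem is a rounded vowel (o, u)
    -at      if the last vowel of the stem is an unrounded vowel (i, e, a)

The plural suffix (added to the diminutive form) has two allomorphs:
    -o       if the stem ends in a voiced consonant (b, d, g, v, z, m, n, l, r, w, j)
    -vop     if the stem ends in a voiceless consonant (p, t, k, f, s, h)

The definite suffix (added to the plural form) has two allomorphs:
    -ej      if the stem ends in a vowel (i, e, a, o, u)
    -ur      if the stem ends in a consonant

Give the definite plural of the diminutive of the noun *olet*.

oletatvopur

*olet*: last vowel = /e/, an unrounded vowel → -at → *oletat*.
The diminutive form *oletat*: final consonant = /t/, voiceless → -vop → *oletatvop*.
Since the final sound of the plural form *oletatvop* is /p/ (a consonant), it takes -ur, giving *oletatvopur*.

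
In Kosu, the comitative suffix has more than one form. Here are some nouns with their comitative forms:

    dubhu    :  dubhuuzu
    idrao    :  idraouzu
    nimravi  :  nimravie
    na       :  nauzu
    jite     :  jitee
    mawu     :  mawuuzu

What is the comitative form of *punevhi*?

punevhie

Looking at the last vowel of each stem: -e when the last vowel of the stem is a front vowel (*nimravi*, *jite*); -uzu when the last vowel of the stem is a back vowel (*dubhu*, *idrao*, *na*, *mawu*).
Since the last vowel of *punevhi* is /i/ (a front vowel), it takes -e, giving *punevhie*.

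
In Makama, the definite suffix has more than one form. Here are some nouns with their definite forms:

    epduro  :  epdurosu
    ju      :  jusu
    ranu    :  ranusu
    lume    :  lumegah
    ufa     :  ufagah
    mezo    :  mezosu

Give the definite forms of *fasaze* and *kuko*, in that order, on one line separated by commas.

The alternation tracks the last vowel of the stem — -su when the last vowel of the stem is a rounded vowel (*epduro*, *ju*, *ranu*, *mezo*); -gah when the last vowel of the stem is an unrounded vowel (*lume*, *ufa*).
Since the last vowel of *fasaze* is /e/ (an unrounded vowel), it takes -gah, giving *fasazegah*.
The last vowel of *kuko* is /o/, which is a rounded vowel, so the suffix is -su, giving *kukosu*.

fasazegah, kukosu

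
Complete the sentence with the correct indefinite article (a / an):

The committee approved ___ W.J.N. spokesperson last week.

The indefinite article is chosen by the initial *sound* of the following word, not its spelling.
The initialism *W.J.N.* is read letter by letter; the first letter, W, is pronounced /ˈdʌbəl.juː/, which begins with a consonant sound.
So the article is *a*: The committee approved a W.J.N. spokesperson last week.

a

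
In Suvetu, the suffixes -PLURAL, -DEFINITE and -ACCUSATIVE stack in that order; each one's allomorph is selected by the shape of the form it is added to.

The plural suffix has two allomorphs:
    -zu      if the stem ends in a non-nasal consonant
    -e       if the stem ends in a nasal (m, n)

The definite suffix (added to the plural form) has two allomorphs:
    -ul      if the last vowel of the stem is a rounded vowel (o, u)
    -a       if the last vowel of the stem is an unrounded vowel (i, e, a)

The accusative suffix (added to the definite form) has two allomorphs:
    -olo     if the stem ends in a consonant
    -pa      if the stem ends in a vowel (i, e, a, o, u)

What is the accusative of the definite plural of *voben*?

The final consonant of *voben* is /n/, which is a nasal, so the plural suffix is -e, giving *vobene*.
The plural form *vobene* — last vowel /e/ (an unrounded vowel) → -a → *vobenea*.
The definite form *vobenea* — final sound /a/ (a vowel) → -pa → *vobeneapa*.

vobeneapa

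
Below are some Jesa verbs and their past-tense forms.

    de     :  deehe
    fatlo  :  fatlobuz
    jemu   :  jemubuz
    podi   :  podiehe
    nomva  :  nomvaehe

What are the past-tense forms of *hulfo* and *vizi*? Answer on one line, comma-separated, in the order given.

The suffix is conditioned by the last vowel: -buz when the last vowel of the stem is a rounded vowel (*fatlo*, *jemu*); -ehe when the last vowel of the stem is an unrounded vowel (*de*, *podi*, *nomva*).
The last vowel of *hulfo* is /o/, which is a rounded vowel, so the suffix is -buz, giving *hulfobuz*.
*vizi* — last vowel /i/ (an unrounded vowel) → -ehe → *viziehe*.

hulfobuz, viziehe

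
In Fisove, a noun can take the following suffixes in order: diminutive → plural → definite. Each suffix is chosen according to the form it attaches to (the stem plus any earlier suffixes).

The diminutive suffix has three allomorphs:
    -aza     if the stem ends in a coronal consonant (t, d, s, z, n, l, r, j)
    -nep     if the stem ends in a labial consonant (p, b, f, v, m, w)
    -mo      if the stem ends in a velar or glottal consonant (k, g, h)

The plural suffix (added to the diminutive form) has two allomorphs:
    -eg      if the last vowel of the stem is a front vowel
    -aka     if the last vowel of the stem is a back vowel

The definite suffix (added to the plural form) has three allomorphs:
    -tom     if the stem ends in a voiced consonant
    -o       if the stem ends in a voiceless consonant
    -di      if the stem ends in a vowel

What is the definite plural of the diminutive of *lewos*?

The final consonant of *lewos* is /s/, which is coronal, so the diminutive suffix is -aza, giving *lewosaza*.
Since the last vowel of the diminutive form *lewosaza* is /a/ (a back vowel), it takes -aka, giving *lewosazaaka*.
The plural form *lewosazaaka* — final sound /a/ (a vowel) → -di → *lewosazaakadi*.

lewosazaakadi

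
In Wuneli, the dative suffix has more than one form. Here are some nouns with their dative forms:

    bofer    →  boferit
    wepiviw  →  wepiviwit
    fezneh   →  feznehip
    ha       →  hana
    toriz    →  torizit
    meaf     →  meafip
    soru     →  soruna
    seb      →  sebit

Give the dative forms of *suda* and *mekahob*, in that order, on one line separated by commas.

sudana, mekahobit

Looking at the final sound of each stem: -ip when the stem ends in a voiceless consonant (*fezneh*, *meaf*); -it when the stem ends in a voiced consonant (*bofer*, *wepiviw*, *toriz*, *seb*); -na when the stem ends in a vowel (*ha*, *soru*).
Since the final sound of *suda* is /a/ (a vowel), it takes -na, giving *sudana*.
Since the final sound of *mekahob* is /b/ (a voiced consonant), it takes -it, giving *mekahobit*.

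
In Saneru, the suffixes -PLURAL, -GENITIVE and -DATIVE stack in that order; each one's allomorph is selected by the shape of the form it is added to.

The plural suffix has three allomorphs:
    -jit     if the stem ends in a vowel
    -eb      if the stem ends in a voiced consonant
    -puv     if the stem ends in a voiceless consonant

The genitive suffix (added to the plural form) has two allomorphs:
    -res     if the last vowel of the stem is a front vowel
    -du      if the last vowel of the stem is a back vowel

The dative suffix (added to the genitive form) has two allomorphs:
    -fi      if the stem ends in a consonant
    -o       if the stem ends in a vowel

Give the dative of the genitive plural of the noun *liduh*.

*liduh*: final sound = /h/, a voiceless consonant → -puv → *liduhpuv*.
Since the last vowel of the plural form *liduhpuv* is /u/ (a back vowel), it takes -du, giving *liduhpuvdu*.
The genitive form *liduhpuvdu*: final sound = /u/, a vowel → -o → *liduhpuvduo*.

liduhpuvduo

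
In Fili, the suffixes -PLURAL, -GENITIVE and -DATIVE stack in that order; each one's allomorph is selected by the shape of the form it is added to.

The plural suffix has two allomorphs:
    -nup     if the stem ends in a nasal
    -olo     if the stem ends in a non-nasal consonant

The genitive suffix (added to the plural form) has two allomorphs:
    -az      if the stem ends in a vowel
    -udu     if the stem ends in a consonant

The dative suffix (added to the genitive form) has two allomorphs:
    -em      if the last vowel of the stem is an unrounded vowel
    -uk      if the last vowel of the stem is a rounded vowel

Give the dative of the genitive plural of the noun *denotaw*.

Since the final consonant of *denotaw* is /w/ (non-nasal), it takes -olo, giving *denotawolo*.
The plural form *denotawolo* — final sound /o/ (a vowel) → -az → *denotawoloaz*.
The genitive form *denotawoloaz*: last vowel = /a/, an unrounded vowel → -em → *denotawoloazem*.

denotawoloazem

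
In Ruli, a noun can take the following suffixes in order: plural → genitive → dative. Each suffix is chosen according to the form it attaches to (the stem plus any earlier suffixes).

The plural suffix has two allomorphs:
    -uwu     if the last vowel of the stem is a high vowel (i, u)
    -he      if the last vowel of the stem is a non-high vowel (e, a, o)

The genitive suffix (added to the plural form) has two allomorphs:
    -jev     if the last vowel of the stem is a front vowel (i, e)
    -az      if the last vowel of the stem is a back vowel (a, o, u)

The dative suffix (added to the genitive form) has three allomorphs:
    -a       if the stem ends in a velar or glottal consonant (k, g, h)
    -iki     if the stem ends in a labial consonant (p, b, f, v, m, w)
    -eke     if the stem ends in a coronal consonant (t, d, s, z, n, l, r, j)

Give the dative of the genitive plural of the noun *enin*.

*enin* — last vowel /i/ (a high vowel) → -uwu → *eninuwu*.
The last vowel of the plural form *eninuwu* is /u/, which is a back vowel, so the genitive suffix is -az, giving *eninuwuaz*.
The genitive form *eninuwuaz*: final consonant = /z/, coronal → -eke → *eninuwuazeke*.

eninuwuazeke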